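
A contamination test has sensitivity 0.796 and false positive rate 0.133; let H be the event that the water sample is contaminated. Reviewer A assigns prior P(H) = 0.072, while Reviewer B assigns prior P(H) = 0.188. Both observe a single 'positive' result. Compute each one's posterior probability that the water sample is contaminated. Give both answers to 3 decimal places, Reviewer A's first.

Reviewer A: 0.317; Reviewer B: 0.581

The likelihood ratio for a 'positive' result is 0.796/0.133 = 5.9850.
Reviewer A: prior odds 0.072/0.928 = 0.077586; posterior odds 0.46435; posterior probability 0.317.
Reviewer B: prior odds 0.188/0.812 = 0.23153; posterior odds 1.3857; posterior probability 0.581.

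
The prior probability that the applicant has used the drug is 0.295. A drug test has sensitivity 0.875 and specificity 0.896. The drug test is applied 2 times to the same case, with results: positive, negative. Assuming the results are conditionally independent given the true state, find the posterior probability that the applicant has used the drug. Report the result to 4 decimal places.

Posterior P(H) ≈ 0.3294

Let H be the event that the applicant has used the drug; start with P(H) = 0.295. P('positive'|H) = 0.875, P('positive'|¬H) = 0.104.
Update on result 1 ('positive'): P(H) ← 0.875·0.2950 / (0.875·0.2950 + 0.104·0.7050) = 0.25812/0.33144 = 0.7788.
Update on result 2 ('negative'): P(H) ← 0.125·0.7788 / (0.125·0.7788 + 0.896·0.2212) = 0.097348/0.29556 = 0.3294.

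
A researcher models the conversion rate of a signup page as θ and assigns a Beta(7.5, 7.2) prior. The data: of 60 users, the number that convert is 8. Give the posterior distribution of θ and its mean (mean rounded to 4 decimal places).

Posterior: Beta(15.5, 59.2); mean ≈ 0.2075

Observing 8 successes and 52 failures updates Beta(7.5, 7.2) by adding the success and failure counts to the two shape parameters: α = 7.5+8 = 15.5, β = 7.2+52 = 59.2.
E[θ | data] = 15.5/(15.5+59.2) = 0.2075.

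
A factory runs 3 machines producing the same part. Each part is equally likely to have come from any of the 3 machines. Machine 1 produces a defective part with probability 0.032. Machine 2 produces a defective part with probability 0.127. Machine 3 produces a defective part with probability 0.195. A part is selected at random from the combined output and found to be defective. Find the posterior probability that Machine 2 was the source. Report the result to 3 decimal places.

Posterior probability ≈ 0.359

Tabulate prior·likelihood by source: [1] prior 0.333333, lik 0.032, product 0.01067; [2] prior 0.333333, lik 0.127, product 0.04233; [3] prior 0.333333, lik 0.195, product 0.06500.
Normalizing constant = 0.11800; the posterior for Machine 2 is its product over the sum, 0.04233/0.11800 = 0.359.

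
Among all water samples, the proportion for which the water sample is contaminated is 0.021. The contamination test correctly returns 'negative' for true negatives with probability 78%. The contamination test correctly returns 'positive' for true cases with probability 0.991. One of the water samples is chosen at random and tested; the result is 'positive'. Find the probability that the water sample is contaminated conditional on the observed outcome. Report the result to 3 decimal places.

Write H for 'the water sample is contaminated'. Prior odds H:¬H = 0.021/0.979 = 0.021450. For the 'positive' outcome, the likelihood ratio is 0.991/0.22 = 4.5045.
Posterior odds = 0.021450 × 4.5045 = 0.096625, so P(H|E) = 0.096625/(1+0.096625) = 0.088.

P(H | E) ≈ 0.088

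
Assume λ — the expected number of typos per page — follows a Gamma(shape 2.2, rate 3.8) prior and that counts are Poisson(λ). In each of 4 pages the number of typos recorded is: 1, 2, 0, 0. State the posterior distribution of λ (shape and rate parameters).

The Poisson likelihood adds the total count to the shape and the number of exposure periods to the rate. Here ∑xᵢ = 3 and n = 4, so shape 2.2→5.2 and rate 3.8→7.8.

Posterior: Gamma(shape=5.2, rate=7.8)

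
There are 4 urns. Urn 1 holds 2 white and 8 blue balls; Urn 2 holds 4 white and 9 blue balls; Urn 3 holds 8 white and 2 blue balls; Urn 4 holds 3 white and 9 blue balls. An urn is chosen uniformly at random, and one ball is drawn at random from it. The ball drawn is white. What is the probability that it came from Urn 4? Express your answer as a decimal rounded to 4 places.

Tabulate prior·likelihood by source: [1] prior 0.25, lik 0.2, product 0.05000; [2] prior 0.25, lik 0.3077, product 0.07692; [3] prior 0.25, lik 0.8, product 0.2000; [4] prior 0.25, lik 0.25, product 0.06250.
Normalizing constant = 0.38942; the posterior for Urn 4 is its product over the sum, 0.06250/0.38942 = 0.1605.

Posterior probability ≈ 0.1605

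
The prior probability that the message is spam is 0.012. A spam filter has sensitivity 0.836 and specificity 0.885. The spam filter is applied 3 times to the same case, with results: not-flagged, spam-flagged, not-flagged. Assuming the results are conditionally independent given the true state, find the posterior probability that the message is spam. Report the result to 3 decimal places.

Posterior P(H) ≈ 0.003

With H the event that the message is spam, the joint likelihood of the observed sequence is P(data|H) = 0.164·0.836·0.164 = 0.022485 and P(data|¬H) = 0.885·0.115·0.885 = 0.090071.
Bayes: P(H|data) = 0.012·0.022485 / (0.012·0.022485 + 0.988·0.090071) = 0.00026982/0.089260 = 0.0030.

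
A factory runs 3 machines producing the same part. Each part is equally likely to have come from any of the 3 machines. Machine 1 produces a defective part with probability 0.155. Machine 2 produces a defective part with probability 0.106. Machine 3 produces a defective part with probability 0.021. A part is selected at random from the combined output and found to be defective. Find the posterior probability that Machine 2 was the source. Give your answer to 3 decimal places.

Tabulate prior·likelihood by source: [1] prior 0.333333, lik 0.155, product 0.05167; [2] prior 0.333333, lik 0.106, product 0.03533; [3] prior 0.333333, lik 0.021, product 0.007000.
Normalizing constant = 0.094000; the posterior for Machine 2 is its product over the sum, 0.03533/0.094000 = 0.376.

Posterior probability ≈ 0.376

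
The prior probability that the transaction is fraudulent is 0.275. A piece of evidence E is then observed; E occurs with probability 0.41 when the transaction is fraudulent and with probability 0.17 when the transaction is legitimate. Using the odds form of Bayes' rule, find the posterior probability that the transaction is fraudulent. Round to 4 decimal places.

Prior odds = 0.275/(1−0.275) = 0.37931. In log-odds, ln(0.37931) = -0.96940.
Add log likelihood ratio: ln(2.4118) = 0.88036.
Posterior log-odds = -0.089042, so posterior odds = exp(-0.089042) = 0.91481. Converting, P(H|E) = 0.91481/1.9148 = 0.4778.

Posterior probability ≈ 0.4778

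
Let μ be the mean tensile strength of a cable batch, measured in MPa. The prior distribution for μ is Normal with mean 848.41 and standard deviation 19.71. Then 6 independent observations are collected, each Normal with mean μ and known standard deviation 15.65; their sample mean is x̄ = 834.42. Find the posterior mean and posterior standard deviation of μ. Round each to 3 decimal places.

Posterior mean ≈ 835.750; posterior SD ≈ 6.078

Prior precision 1/τ₀² = 1/19.71² = 0.00257411; data precision n/σ² = 6/15.65² = 0.0244975.
Posterior precision = 0.00257411 + 0.0244975 = 0.0270717, giving posterior SD = 1/√0.0270717 = 6.078.
Posterior mean = (0.00257411·848.41 + 0.0244975·834.42) / 0.0270717 = 835.750.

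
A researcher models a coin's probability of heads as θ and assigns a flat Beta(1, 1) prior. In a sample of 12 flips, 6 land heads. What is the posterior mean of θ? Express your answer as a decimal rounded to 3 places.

Posterior mean ≈ 0.500

The binomial likelihood is conjugate to the Beta prior: with 6 successes and 6 failures, the posterior is Beta(1+6, 1+6) = Beta(7, 7).
E[θ | data] = 7/(7+7) = 0.500.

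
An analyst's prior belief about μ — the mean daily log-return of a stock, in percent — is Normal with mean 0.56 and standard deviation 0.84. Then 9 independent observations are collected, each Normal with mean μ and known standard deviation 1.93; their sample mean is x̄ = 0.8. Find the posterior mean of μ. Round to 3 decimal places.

Posterior mean ≈ 0.711

Prior precision 1/τ₀² = 1/0.84² = 1.41723; data precision n/σ² = 9/1.93² = 2.41617.
Posterior precision = 1.41723 + 2.41617 = 3.83341.
Posterior mean = (1.41723·0.56 + 2.41617·0.8) / 3.83341 = 0.711.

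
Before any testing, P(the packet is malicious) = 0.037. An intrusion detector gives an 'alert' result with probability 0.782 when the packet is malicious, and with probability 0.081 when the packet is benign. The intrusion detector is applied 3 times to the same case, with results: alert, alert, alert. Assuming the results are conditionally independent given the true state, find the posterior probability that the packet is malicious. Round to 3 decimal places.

Posterior P(H) ≈ 0.972

Let H be the event that the packet is malicious; start with P(H) = 0.037. P('alert'|H) = 0.782, P('alert'|¬H) = 0.081.
Update on result 1 ('alert'): P(H) ← 0.782·0.0370 / (0.782·0.0370 + 0.081·0.9630) = 0.028934/0.10694 = 0.2706.
Update on result 2 ('alert'): P(H) ← 0.782·0.2706 / (0.782·0.2706 + 0.081·0.7294) = 0.21159/0.27067 = 0.7817.
Update on result 3 ('alert'): P(H) ← 0.782·0.7817 / (0.782·0.7817 + 0.081·0.2183) = 0.61130/0.62898 = 0.9719.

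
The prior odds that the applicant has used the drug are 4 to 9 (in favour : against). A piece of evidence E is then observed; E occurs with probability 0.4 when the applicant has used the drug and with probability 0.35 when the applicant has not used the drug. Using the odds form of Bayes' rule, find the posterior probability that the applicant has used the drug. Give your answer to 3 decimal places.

Posterior probability ≈ 0.337

Prior odds = 4/9 = 0.44444. In log-odds, ln(0.44444) = -0.81093.
Add log likelihood ratio: ln(1.1429) = 0.13353.
Posterior log-odds = -0.67740, so posterior odds = exp(-0.67740) = 0.50794. Converting, P(H|E) = 0.50794/1.5079 = 0.337.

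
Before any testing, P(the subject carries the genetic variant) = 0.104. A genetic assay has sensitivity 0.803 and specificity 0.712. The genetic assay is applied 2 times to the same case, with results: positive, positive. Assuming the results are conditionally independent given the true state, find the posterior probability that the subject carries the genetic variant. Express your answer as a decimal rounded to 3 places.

Posterior P(H) ≈ 0.474

With H the event that the subject carries the genetic variant, the joint likelihood of the observed sequence is P(data|H) = 0.803·0.803 = 0.64481 and P(data|¬H) = 0.288·0.288 = 0.082944.
Bayes: P(H|data) = 0.104·0.64481 / (0.104·0.64481 + 0.896·0.082944) = 0.067060/0.14138 = 0.4743.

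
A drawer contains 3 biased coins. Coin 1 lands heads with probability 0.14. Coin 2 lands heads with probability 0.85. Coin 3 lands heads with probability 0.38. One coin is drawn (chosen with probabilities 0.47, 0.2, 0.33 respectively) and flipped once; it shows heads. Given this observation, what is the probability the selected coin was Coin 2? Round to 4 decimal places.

Tabulate prior·likelihood by source: [1] prior 0.47, lik 0.14, product 0.06580; [2] prior 0.2, lik 0.85, product 0.1700; [3] prior 0.33, lik 0.38, product 0.1254.
Normalizing constant = 0.36120; the posterior for Coin 2 is its product over the sum, 0.1700/0.36120 = 0.4707.

Posterior probability ≈ 0.4707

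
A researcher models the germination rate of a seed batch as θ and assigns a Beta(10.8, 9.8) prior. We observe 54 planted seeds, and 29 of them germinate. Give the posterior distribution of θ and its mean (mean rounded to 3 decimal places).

The binomial likelihood is conjugate to the Beta prior: with 29 successes and 25 failures, the posterior is Beta(10.8+29, 9.8+25) = Beta(39.8, 34.8).
E[θ | data] = 39.8/(39.8+34.8) = 0.534.

Posterior: Beta(39.8, 34.8); mean ≈ 0.534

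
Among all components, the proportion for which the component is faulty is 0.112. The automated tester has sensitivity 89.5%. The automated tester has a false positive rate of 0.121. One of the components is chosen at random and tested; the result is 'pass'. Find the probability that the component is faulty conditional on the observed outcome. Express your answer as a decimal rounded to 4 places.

Let H be the event that the component is faulty. P(H) = 0.112, so P(¬H) = 0.888. With E the 'pass' result, P(E|H) = 0.105 and P(E|¬H) = 0.879.
P(E) = 0.105·0.112 + 0.879·0.888 = 0.011760 + 0.78055 = 0.79231.
By Bayes' theorem, P(H|E) = 0.011760 / 0.79231 = 0.0148.

P(H | E) ≈ 0.0148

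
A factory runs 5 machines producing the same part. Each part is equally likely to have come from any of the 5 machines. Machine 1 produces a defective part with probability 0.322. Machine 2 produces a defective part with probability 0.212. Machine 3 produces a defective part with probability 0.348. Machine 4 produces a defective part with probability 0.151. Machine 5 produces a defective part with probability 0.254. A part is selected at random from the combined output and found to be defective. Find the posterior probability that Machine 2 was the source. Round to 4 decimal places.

P(defective|M1) = 0.322; P(defective|M2) = 0.212; P(defective|M3) = 0.348; P(defective|M4) = 0.151; P(defective|M5) = 0.254.
Prior × likelihood for each source: 0.2·0.322=0.06440, 0.2·0.212=0.04240, 0.2·0.348=0.06960, 0.2·0.151=0.03020, 0.2·0.254=0.05080. Summing gives P(defective) = 0.25740.
P(Machine 2 | defective) = 0.04240 / 0.25740 = 0.1647.

Posterior probability ≈ 0.1647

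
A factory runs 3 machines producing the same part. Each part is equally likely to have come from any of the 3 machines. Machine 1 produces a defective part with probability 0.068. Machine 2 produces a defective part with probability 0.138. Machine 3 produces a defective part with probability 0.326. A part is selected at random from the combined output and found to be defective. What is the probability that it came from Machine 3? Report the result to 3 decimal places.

P(defective|M1) = 0.068; P(defective|M2) = 0.138; P(defective|M3) = 0.326.
Prior × likelihood for each source: 0.333333·0.068=0.02267, 0.333333·0.138=0.04600, 0.333333·0.326=0.1087. Summing gives P(defective) = 0.17733.
P(Machine 3 | defective) = 0.1087 / 0.17733 = 0.613.

Posterior probability ≈ 0.613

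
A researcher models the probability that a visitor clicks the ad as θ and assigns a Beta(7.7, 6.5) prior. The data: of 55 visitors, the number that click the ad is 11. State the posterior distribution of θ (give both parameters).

Posterior: Beta(18.7, 50.5)

The binomial likelihood is conjugate to the Beta prior: with 11 successes and 44 failures, the posterior is Beta(7.7+11, 6.5+44) = Beta(18.7, 50.5).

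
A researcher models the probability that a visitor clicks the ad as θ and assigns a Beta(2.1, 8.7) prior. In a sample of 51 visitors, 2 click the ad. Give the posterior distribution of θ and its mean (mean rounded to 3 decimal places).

Posterior: Beta(4.1, 57.7); mean ≈ 0.066

The binomial likelihood is conjugate to the Beta prior: with 2 successes and 49 failures, the posterior is Beta(2.1+2, 8.7+49) = Beta(4.1, 57.7).
Posterior mean = α/(α+β) = 4.1/61.8 = 0.066.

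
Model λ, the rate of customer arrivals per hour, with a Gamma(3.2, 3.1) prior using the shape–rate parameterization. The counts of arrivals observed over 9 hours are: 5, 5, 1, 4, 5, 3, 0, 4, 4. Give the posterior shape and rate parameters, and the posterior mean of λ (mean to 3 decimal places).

Posterior: Gamma(shape=34.2, rate=12.1); mean ≈ 2.826

Total count ∑xᵢ = 31 over n = 9 hours.
Gamma is conjugate to the Poisson likelihood: posterior is Gamma(shape = 3.2+31 = 34.2, rate = 3.1+9 = 12.1).
E[λ | data] = 34.2/12.1 = 2.826.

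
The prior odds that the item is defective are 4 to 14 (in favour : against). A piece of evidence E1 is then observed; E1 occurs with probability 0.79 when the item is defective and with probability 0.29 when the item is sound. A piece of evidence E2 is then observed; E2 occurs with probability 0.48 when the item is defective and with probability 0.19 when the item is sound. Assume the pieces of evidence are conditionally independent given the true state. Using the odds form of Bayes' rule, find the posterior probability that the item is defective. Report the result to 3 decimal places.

Posterior probability ≈ 0.663

Prior odds = 4/14 = 0.28571.
Likelihood ratio for E1 = 0.79/0.29 = 2.7241.
Likelihood ratio for E2 = 0.48/0.19 = 2.5263.
Posterior odds = prior odds × LR₁ × LR₂ = 1.9663.
Posterior probability = odds/(1+odds) = 1.9663/2.9663 = 0.663.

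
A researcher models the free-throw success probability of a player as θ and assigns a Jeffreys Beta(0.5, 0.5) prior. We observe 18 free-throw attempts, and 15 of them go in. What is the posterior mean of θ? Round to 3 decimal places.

Observing 15 successes and 3 failures updates Beta(0.5, 0.5) by adding the success and failure counts to the two shape parameters: α = 0.5+15 = 15.5, β = 0.5+3 = 3.5.
Posterior mean = α/(α+β) = 15.5/19 = 0.816.

Posterior mean ≈ 0.816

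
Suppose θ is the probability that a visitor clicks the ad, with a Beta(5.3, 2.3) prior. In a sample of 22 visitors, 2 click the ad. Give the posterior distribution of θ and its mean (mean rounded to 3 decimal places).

The binomial likelihood is conjugate to the Beta prior: with 2 successes and 20 failures, the posterior is Beta(5.3+2, 2.3+20) = Beta(7.3, 22.3).
Posterior mean = α/(α+β) = 7.3/29.6 = 0.247.

Posterior: Beta(7.3, 22.3); mean ≈ 0.247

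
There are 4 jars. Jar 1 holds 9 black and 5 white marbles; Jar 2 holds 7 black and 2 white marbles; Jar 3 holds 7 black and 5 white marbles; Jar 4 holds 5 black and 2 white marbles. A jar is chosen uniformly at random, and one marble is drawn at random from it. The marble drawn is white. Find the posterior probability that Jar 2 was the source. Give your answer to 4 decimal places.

Tabulate prior·likelihood by source: [1] prior 0.25, lik 0.3571, product 0.08929; [2] prior 0.25, lik 0.2222, product 0.05556; [3] prior 0.25, lik 0.4167, product 0.1042; [4] prior 0.25, lik 0.2857, product 0.07143.
Normalizing constant = 0.32044; the posterior for Jar 2 is its product over the sum, 0.05556/0.32044 = 0.1734.

Posterior probability ≈ 0.1734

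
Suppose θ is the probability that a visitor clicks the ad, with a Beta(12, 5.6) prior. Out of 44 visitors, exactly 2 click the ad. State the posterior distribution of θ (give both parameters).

Observing 2 successes and 42 failures updates Beta(12, 5.6) by adding the success and failure counts to the two shape parameters: α = 12+2 = 14, β = 5.6+42 = 47.6.

Posterior: Beta(14, 47.6)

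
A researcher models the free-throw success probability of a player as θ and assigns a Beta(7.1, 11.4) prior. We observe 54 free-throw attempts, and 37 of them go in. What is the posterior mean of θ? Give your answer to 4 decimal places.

Posterior mean ≈ 0.6083

The binomial likelihood is conjugate to the Beta prior: with 37 successes and 17 failures, the posterior is Beta(7.1+37, 11.4+17) = Beta(44.1, 28.4).
E[θ | data] = 44.1/(44.1+28.4) = 0.6083.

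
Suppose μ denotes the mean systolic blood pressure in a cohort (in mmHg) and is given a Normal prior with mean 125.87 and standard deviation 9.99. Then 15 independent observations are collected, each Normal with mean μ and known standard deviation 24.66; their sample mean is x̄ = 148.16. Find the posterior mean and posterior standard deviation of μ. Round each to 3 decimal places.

Posterior mean ≈ 141.721; posterior SD ≈ 5.369

Prior precision 1/τ₀² = 1/9.99² = 0.0100200; data precision n/σ² = 15/24.66² = 0.0246664.
Posterior precision = 0.0100200 + 0.0246664 = 0.0346864, giving posterior SD = 1/√0.0346864 = 5.369.
Posterior mean = (0.0100200·125.87 + 0.0246664·148.16) / 0.0346864 = 141.721.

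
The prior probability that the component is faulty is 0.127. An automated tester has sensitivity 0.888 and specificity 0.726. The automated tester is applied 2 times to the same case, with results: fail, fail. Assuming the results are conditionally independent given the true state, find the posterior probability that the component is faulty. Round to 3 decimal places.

With H the event that the component is faulty, the joint likelihood of the observed sequence is P(data|H) = 0.888·0.888 = 0.78854 and P(data|¬H) = 0.274·0.274 = 0.075076.
Bayes: P(H|data) = 0.127·0.78854 / (0.127·0.78854 + 0.873·0.075076) = 0.10015/0.16569 = 0.6044.

Posterior P(H) ≈ 0.604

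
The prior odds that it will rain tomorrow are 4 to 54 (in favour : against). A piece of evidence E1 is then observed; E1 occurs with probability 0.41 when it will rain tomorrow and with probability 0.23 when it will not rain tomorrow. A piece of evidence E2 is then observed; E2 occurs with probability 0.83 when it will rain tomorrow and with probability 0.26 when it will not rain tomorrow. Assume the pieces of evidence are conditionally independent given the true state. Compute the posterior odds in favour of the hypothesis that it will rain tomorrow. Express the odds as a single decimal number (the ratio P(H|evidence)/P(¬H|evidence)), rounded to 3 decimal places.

Posterior odds ≈ 0.422

Prior odds = 4/54 = 0.074074. In log-odds, ln(0.074074) = -2.6027.
Add log likelihood ratios: ln(1.7826) + ln(3.1923) = 1.7388.
Posterior log-odds = -0.86387, so posterior odds = exp(-0.86387) = 0.42153.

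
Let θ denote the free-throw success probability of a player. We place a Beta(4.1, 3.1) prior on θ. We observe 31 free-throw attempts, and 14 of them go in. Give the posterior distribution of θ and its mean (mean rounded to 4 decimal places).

Observing 14 successes and 17 failures updates Beta(4.1, 3.1) by adding the success and failure counts to the two shape parameters: α = 4.1+14 = 18.1, β = 3.1+17 = 20.1.
E[θ | data] = 18.1/(18.1+20.1) = 0.4738.

Posterior: Beta(18.1, 20.1); mean ≈ 0.4738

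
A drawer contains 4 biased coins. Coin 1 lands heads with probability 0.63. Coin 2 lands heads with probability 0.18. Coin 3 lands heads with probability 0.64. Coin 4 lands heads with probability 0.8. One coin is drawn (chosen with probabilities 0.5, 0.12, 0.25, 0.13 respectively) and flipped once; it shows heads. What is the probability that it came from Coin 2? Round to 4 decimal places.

Posterior probability ≈ 0.0360

P(heads|C1) = 0.63; P(heads|C2) = 0.18; P(heads|C3) = 0.64; P(heads|C4) = 0.8.
Prior × likelihood for each source: 0.5·0.63=0.3150, 0.12·0.18=0.02160, 0.25·0.64=0.1600, 0.13·0.8=0.1040. Summing gives P(heads) = 0.60060.
P(Coin 2 | heads) = 0.02160 / 0.60060 = 0.0360.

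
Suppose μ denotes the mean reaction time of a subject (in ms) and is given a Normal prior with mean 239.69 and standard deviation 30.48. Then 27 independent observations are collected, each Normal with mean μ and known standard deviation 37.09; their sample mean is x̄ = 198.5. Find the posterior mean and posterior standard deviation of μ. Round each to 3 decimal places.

With known σ, the Normal prior is conjugate. Weight on the data is w = (n/σ²)/(n/σ² + 1/τ₀²) = 0.0196268/(0.0196268+0.00107639) = 0.94801.
Posterior mean = w·x̄ + (1−w)·μ₀ = 0.94801·198.5 + 0.051991·239.69 = 200.642. Posterior variance = 1/(0.0196268+0.00107639) = 48.3017, so SD = 6.950.

Posterior mean ≈ 200.642; posterior SD ≈ 6.950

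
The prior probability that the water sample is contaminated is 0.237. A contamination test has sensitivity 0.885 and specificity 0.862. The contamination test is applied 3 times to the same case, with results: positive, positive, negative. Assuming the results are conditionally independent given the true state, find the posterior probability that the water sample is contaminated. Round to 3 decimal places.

Posterior P(H) ≈ 0.630

Let H be the event that the water sample is contaminated; start with P(H) = 0.237. P('positive'|H) = 0.885, P('positive'|¬H) = 0.138.
Update on result 1 ('positive'): P(H) ← 0.885·0.2370 / (0.885·0.2370 + 0.138·0.7630) = 0.20974/0.31504 = 0.6658.
Update on result 2 ('positive'): P(H) ← 0.885·0.6658 / (0.885·0.6658 + 0.138·0.3342) = 0.58921/0.63533 = 0.9274.
Update on result 3 ('negative'): P(H) ← 0.115·0.9274 / (0.115·0.9274 + 0.862·0.0726) = 0.10665/0.16923 = 0.6302.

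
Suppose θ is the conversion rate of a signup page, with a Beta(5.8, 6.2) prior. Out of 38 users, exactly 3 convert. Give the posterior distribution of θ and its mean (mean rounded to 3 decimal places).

Observing 3 successes and 35 failures updates Beta(5.8, 6.2) by adding the success and failure counts to the two shape parameters: α = 5.8+3 = 8.8, β = 6.2+35 = 41.2.
E[θ | data] = 8.8/(8.8+41.2) = 0.176.

Posterior: Beta(8.8, 41.2); mean ≈ 0.176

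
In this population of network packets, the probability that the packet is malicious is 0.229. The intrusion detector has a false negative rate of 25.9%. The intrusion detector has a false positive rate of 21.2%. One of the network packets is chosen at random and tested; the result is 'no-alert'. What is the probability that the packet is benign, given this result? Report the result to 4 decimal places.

P(¬H | E) ≈ 0.9111

Let H be the event that the packet is malicious. P(H) = 0.229, so P(¬H) = 0.771. With E the 'no-alert' result, P(E|H) = 0.259 and P(E|¬H) = 0.788.
P(E) = 0.259·0.229 + 0.788·0.771 = 0.059311 + 0.60755 = 0.66686.
By Bayes' theorem, P(H|E) = 0.059311 / 0.66686 = 0.0889. Hence P(¬H|E) = 1 − 0.0889 = 0.9111.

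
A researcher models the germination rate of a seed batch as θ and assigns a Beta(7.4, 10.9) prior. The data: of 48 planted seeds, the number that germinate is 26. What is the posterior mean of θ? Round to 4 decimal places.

The binomial likelihood is conjugate to the Beta prior: with 26 successes and 22 failures, the posterior is Beta(7.4+26, 10.9+22) = Beta(33.4, 32.9).
E[θ | data] = 33.4/(33.4+32.9) = 0.5038.

Posterior mean ≈ 0.5038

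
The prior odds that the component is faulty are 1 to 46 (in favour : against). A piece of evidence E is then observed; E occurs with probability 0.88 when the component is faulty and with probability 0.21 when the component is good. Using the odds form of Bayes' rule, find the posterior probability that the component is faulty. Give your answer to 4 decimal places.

Prior odds = 1/46 = 0.021739. In log-odds, ln(0.021739) = -3.8286.
Add log likelihood ratio: ln(4.1905) = 1.4328.
Posterior log-odds = -2.3958, so posterior odds = exp(-2.3958) = 0.091097. Converting, P(H|E) = 0.091097/1.0911 = 0.0835.

Posterior probability ≈ 0.0835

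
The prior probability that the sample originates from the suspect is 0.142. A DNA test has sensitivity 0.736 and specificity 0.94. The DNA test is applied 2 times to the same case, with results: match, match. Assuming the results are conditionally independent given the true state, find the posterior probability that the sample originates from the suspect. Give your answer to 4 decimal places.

With H the event that the sample originates from the suspect, the joint likelihood of the observed sequence is P(data|H) = 0.736·0.736 = 0.54170 and P(data|¬H) = 0.06·0.06 = 0.0036000.
Bayes: P(H|data) = 0.142·0.54170 / (0.142·0.54170 + 0.858·0.0036000) = 0.076921/0.080010 = 0.9614.

Posterior P(H) ≈ 0.9614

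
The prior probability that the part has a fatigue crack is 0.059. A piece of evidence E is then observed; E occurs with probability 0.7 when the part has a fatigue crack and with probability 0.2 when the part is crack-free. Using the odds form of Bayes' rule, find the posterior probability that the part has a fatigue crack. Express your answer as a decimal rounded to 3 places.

Posterior probability ≈ 0.180

Prior odds = 0.059/(1−0.059) = 0.062699. In log-odds, ln(0.062699) = -2.7694.
Add log likelihood ratio: ln(3.5000) = 1.2528.
Posterior log-odds = -1.5166, so posterior odds = exp(-1.5166) = 0.21945. Converting, P(H|E) = 0.21945/1.2194 = 0.180.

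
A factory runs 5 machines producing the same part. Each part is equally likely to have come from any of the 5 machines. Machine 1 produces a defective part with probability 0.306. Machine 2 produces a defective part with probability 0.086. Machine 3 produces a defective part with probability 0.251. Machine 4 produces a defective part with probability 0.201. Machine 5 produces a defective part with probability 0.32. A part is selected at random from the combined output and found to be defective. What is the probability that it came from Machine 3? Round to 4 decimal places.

Posterior probability ≈ 0.2156

P(defective|M1) = 0.306; P(defective|M2) = 0.086; P(defective|M3) = 0.251; P(defective|M4) = 0.201; P(defective|M5) = 0.32.
Prior × likelihood for each source: 0.2·0.306=0.06120, 0.2·0.086=0.01720, 0.2·0.251=0.05020, 0.2·0.201=0.04020, 0.2·0.32=0.06400. Summing gives P(defective) = 0.23280.
P(Machine 3 | defective) = 0.05020 / 0.23280 = 0.2156.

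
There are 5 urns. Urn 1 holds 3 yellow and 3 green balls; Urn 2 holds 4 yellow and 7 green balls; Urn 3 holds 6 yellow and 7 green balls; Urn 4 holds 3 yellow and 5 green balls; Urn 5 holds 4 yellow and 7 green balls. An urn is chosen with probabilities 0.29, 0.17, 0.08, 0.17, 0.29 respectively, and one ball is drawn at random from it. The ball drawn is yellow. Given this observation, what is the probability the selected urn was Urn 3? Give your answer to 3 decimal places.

Posterior probability ≈ 0.089

Tabulate prior·likelihood by source: [1] prior 0.29, lik 0.5, product 0.1450; [2] prior 0.17, lik 0.3636, product 0.06182; [3] prior 0.08, lik 0.4615, product 0.03692; [4] prior 0.17, lik 0.375, product 0.06375; [5] prior 0.29, lik 0.3636, product 0.1055.
Normalizing constant = 0.41295; the posterior for Urn 3 is its product over the sum, 0.03692/0.41295 = 0.089.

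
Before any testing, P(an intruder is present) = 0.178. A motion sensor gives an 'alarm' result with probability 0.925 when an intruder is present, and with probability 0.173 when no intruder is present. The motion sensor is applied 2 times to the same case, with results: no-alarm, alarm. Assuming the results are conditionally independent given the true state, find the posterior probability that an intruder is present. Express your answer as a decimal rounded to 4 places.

Posterior P(H) ≈ 0.0950

With H the event that an intruder is present, the joint likelihood of the observed sequence is P(data|H) = 0.075·0.925 = 0.069375 and P(data|¬H) = 0.827·0.173 = 0.14307.
Bayes: P(H|data) = 0.178·0.069375 / (0.178·0.069375 + 0.822·0.14307) = 0.012349/0.12995 = 0.0950.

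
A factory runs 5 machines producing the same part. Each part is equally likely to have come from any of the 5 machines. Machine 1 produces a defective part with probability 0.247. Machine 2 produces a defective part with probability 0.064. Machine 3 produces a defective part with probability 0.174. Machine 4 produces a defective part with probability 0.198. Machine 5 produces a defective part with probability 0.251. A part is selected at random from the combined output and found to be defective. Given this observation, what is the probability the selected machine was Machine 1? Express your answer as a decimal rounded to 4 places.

Posterior probability ≈ 0.2645

P(defective|M1) = 0.247; P(defective|M2) = 0.064; P(defective|M3) = 0.174; P(defective|M4) = 0.198; P(defective|M5) = 0.251.
Prior × likelihood for each source: 0.2·0.247=0.04940, 0.2·0.064=0.01280, 0.2·0.174=0.03480, 0.2·0.198=0.03960, 0.2·0.251=0.05020. Summing gives P(defective) = 0.18680.
P(Machine 1 | defective) = 0.04940 / 0.18680 = 0.2645.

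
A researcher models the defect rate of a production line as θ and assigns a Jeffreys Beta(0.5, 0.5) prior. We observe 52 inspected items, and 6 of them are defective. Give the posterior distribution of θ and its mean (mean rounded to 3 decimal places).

Posterior: Beta(6.5, 46.5); mean ≈ 0.123

Observing 6 successes and 46 failures updates Beta(0.5, 0.5) by adding the success and failure counts to the two shape parameters: α = 0.5+6 = 6.5, β = 0.5+46 = 46.5.
E[θ | data] = 6.5/(6.5+46.5) = 0.123.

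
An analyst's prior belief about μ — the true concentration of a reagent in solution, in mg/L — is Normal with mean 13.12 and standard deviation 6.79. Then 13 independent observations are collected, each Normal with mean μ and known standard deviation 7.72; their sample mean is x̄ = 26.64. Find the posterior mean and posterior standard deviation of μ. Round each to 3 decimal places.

Posterior mean ≈ 25.417; posterior SD ≈ 2.042

Prior precision 1/τ₀² = 1/6.79² = 0.0216900; data precision n/σ² = 13/7.72² = 0.218127.
Posterior precision = 0.0216900 + 0.218127 = 0.239817, giving posterior SD = 1/√0.239817 = 2.042.
Posterior mean = (0.0216900·13.12 + 0.218127·26.64) / 0.239817 = 25.417.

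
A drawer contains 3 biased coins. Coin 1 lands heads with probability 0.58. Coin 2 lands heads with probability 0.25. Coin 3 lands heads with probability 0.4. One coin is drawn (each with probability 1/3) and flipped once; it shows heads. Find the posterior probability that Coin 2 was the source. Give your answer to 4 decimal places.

Tabulate prior·likelihood by source: [1] prior 0.333333, lik 0.58, product 0.1933; [2] prior 0.333333, lik 0.25, product 0.08333; [3] prior 0.333333, lik 0.4, product 0.1333.
Normalizing constant = 0.41000; the posterior for Coin 2 is its product over the sum, 0.08333/0.41000 = 0.2033.

Posterior probability ≈ 0.2033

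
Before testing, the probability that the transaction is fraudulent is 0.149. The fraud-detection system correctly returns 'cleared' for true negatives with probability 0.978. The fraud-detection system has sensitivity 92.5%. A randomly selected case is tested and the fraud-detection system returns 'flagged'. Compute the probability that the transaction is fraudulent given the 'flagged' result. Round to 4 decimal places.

P(H | E) ≈ 0.8804

Write H for 'the transaction is fraudulent'. Prior odds H:¬H = 0.149/0.851 = 0.17509. For the 'flagged' outcome, the likelihood ratio is 0.925/0.022 = 42.045.
Posterior odds = 0.17509 × 42.045 = 7.3617, so P(H|E) = 7.3617/(1+7.3617) = 0.8804.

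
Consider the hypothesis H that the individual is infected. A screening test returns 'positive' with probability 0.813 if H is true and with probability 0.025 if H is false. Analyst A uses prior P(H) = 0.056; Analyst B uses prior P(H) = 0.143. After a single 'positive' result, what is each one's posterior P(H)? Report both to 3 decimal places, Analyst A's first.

Analyst A: 0.659; Analyst B: 0.844

P('+'|H) = 0.813, P('+'|¬H) = 0.025.
Analyst A: numerator 0.813·0.056 = 0.045528; evidence = 0.045528+0.025·0.944 = 0.069128; posterior = 0.659.
Analyst B: numerator 0.813·0.143 = 0.11626; evidence = 0.11626+0.025·0.857 = 0.13768; posterior = 0.844.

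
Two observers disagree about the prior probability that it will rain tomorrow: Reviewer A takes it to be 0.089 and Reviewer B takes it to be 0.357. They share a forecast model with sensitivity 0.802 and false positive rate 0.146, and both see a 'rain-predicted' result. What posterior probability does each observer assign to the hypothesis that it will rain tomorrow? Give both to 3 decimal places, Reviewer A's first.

P('+'|H) = 0.802, P('+'|¬H) = 0.146.
Reviewer A: numerator 0.802·0.089 = 0.071378; evidence = 0.071378+0.146·0.911 = 0.20438; posterior = 0.349.
Reviewer B: numerator 0.802·0.357 = 0.28631; evidence = 0.28631+0.146·0.643 = 0.38019; posterior = 0.753.

Reviewer A: 0.349; Reviewer B: 0.753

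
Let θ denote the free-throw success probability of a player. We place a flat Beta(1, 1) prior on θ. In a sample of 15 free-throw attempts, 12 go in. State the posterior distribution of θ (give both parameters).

Observing 12 successes and 3 failures updates Beta(1, 1) by adding the success and failure counts to the two shape parameters: α = 1+12 = 13, β = 1+3 = 4.

Posterior: Beta(13, 4)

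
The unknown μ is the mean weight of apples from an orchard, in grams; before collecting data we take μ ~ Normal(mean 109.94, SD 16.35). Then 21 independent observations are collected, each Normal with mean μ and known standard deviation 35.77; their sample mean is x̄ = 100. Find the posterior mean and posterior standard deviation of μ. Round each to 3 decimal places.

Posterior mean ≈ 101.845; posterior SD ≈ 7.044

Prior precision 1/τ₀² = 1/16.35² = 0.00374080; data precision n/σ² = 21/35.77² = 0.0164128.
Posterior precision = 0.00374080 + 0.0164128 = 0.0201536, giving posterior SD = 1/√0.0201536 = 7.044.
Posterior mean = (0.00374080·109.94 + 0.0164128·100) / 0.0201536 = 101.845.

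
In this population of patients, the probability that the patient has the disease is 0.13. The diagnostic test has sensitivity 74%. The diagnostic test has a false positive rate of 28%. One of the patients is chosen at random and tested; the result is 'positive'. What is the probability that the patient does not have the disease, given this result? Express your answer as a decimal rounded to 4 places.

P(¬H | E) ≈ 0.7169

Write H for 'the patient has the disease'. Prior odds H:¬H = 0.13/0.87 = 0.14943. For the 'positive' outcome, the likelihood ratio is 0.74/0.28 = 2.6429.
Posterior odds = 0.14943 × 2.6429 = 0.39491, so P(H|E) = 0.39491/(1+0.39491) = 0.2831. Then P(¬H|E) = 1 − 0.2831 = 0.7169.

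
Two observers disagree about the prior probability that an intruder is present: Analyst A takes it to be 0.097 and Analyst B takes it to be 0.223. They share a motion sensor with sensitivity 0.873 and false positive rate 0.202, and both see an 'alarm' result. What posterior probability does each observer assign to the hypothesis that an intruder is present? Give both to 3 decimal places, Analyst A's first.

Analyst A: 0.317; Analyst B: 0.554

P('+'|H) = 0.873, P('+'|¬H) = 0.202.
Analyst A: numerator 0.873·0.097 = 0.084681; evidence = 0.084681+0.202·0.903 = 0.26709; posterior = 0.317.
Analyst B: numerator 0.873·0.223 = 0.19468; evidence = 0.19468+0.202·0.777 = 0.35163; posterior = 0.554.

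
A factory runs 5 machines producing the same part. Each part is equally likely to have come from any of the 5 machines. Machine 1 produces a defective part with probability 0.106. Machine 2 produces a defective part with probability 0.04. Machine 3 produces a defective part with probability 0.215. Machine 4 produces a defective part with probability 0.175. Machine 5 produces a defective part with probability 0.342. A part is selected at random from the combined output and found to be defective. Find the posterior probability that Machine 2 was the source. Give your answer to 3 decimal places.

P(defective|M1) = 0.106; P(defective|M2) = 0.04; P(defective|M3) = 0.215; P(defective|M4) = 0.175; P(defective|M5) = 0.342.
Prior × likelihood for each source: 0.2·0.106=0.02120, 0.2·0.04=0.008000, 0.2·0.215=0.04300, 0.2·0.175=0.03500, 0.2·0.342=0.06840. Summing gives P(defective) = 0.17560.
P(Machine 2 | defective) = 0.008000 / 0.17560 = 0.046.

Posterior probability ≈ 0.046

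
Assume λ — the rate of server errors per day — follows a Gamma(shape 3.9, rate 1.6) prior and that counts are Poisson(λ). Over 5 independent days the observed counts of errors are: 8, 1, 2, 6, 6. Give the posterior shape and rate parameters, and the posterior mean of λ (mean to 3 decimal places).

Posterior: Gamma(shape=26.9, rate=6.6); mean ≈ 4.076

Total count ∑xᵢ = 23 over n = 5 days.
Gamma is conjugate to the Poisson likelihood: posterior is Gamma(shape = 3.9+23 = 26.9, rate = 1.6+5 = 6.6).
E[λ | data] = 26.9/6.6 = 4.076.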